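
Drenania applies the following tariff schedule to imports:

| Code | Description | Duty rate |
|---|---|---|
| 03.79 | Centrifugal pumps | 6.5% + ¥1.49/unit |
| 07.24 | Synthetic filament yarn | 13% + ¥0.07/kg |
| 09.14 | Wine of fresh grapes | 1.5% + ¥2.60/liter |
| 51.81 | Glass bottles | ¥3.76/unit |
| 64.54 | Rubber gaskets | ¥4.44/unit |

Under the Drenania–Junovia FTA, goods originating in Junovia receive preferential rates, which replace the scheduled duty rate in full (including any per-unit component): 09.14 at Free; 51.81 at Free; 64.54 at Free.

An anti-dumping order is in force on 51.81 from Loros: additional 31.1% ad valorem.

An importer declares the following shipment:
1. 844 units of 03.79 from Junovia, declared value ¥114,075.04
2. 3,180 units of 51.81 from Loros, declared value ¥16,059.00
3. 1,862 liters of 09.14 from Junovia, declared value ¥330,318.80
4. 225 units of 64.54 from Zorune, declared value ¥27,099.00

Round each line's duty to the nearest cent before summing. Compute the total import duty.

Line 1 (03.79, Junovia, 844 units, ¥114,075.04):
Base rate for 03.79 is 6.5% + ¥1.49/unit.
Origin Junovia is the FTA partner but 03.79 is not on the preference list; base rate stands.
Duty = ¥114,075.04 × 6.5% + 844 × ¥1.49 = ¥8,672.44.
Line 2 (51.81, Loros, 3,180 units, ¥16,059.00):
Base rate for 51.81 is ¥3.76/unit.
51.81 has an FTA preferential rate, but origin Loros is not Junovia; base rate stands.
Additional duty on 51.81 from Loros: +31.1% ad valorem. Applied ad valorem rate = 31.1%.
Duty = ¥16,059.00 × 31.1% + 3,180 × ¥3.76 = ¥16,951.15.
Line 3 (09.14, Junovia, 1,862 liters, ¥330,318.80):
Base rate for 09.14 is 1.5% + ¥2.60/liter.
Origin Junovia qualifies under the Drenania–Junovia agreement and 09.14 is covered: preferential rate Free applies instead.
Duty = ¥330,318.80 × 0% = ¥0.00.
Line 4 (64.54, Zorune, 225 units, ¥27,099.00):
Base rate for 64.54 is ¥4.44/unit.
64.54 has an FTA preferential rate, but origin Zorune is not Junovia; base rate stands.
Duty = 225 × ¥4.44 = ¥999.00.
Total = ¥8,672.44 + ¥16,951.15 + ¥0.00 + ¥999.00 = ¥26,622.59.

¥26,622.59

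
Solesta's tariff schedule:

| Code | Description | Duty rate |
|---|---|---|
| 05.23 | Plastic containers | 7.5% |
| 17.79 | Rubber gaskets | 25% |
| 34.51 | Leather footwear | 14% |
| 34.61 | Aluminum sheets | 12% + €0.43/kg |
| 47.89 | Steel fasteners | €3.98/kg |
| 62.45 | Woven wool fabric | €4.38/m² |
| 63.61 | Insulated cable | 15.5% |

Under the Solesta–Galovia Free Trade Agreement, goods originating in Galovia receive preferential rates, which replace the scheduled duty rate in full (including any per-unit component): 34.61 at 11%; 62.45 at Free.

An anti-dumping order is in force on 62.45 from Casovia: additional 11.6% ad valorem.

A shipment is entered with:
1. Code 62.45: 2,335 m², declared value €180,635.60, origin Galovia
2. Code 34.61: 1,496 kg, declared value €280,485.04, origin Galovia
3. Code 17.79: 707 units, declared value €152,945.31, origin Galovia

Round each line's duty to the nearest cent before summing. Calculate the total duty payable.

€69,089.68

Line 1 (62.45, Galovia, 2,335 m², €180,635.60):
Base rate for 62.45 is €4.38/m².
Origin Galovia qualifies under the Solesta–Galovia agreement and 62.45 is covered: preferential rate Free applies instead.
The additional-duty order on 62.45 targets Casovia, not Galovia; it does not apply.
Duty = €180,635.60 × 0% = €0.00.
Line 2 (34.61, Galovia, 1,496 kg, €280,485.04):
Base rate for 34.61 is 12% + €0.43/kg.
Origin Galovia qualifies under the Solesta–Galovia agreement and 34.61 is covered: preferential rate 11% applies instead.
Duty = €280,485.04 × 11% = €30,853.35.
Line 3 (17.79, Galovia, 707 units, €152,945.31):
Base rate for 17.79 is 25%.
Origin Galovia is the FTA partner but 17.79 is not on the preference list; base rate stands.
Duty = €152,945.31 × 25% = €38,236.33.
Total = €0.00 + €30,853.35 + €38,236.33 = €69,089.68.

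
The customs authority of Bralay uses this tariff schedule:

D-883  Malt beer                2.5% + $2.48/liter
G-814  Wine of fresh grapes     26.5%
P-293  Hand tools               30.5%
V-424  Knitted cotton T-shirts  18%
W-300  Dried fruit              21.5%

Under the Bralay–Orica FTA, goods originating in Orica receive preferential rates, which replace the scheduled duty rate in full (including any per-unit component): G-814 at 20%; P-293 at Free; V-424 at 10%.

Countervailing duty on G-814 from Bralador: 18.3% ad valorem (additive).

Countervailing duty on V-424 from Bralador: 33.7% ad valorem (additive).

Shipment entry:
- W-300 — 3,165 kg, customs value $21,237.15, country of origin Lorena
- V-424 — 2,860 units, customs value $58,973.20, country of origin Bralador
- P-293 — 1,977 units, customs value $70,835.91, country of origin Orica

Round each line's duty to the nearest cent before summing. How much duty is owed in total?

$35,055.13

Line 1 (W-300, Lorena, 3,165 kg, $21,237.15):
Base rate for W-300 is 21.5%.
Duty = $21,237.15 × 21.5% = $4,565.99.
Line 2 (V-424, Bralador, 2,860 units, $58,973.20):
Base rate for V-424 is 18%.
V-424 has an FTA preferential rate, but origin Bralador is not Orica; base rate stands.
Additional duty on V-424 from Bralador: +33.7%. Applied ad valorem rate: 18% + 33.7% = 51.7%.
Duty = $58,973.20 × 51.7% = $30,489.14.
Line 3 (P-293, Orica, 1,977 units, $70,835.91):
Base rate for P-293 is 30.5%.
Origin Orica qualifies under the Bralay–Orica agreement and P-293 is covered: preferential rate Free applies instead.
Duty = $70,835.91 × 0% = $0.00.
Total = $4,565.99 + $30,489.14 + $0.00 = $35,055.13.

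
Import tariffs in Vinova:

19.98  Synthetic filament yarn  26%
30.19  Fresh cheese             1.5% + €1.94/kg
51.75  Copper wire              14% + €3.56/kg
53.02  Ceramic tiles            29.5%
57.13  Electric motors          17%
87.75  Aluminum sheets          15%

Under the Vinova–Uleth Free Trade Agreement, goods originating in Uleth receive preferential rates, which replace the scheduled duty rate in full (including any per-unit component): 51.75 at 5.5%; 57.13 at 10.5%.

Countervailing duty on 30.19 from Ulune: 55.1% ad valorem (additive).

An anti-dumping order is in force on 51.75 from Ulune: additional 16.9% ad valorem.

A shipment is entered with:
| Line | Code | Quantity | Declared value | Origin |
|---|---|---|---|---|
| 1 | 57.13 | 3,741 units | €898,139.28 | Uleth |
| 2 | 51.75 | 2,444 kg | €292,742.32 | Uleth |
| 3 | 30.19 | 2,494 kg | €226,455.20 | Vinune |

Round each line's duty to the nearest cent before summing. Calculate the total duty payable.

Line 1 (57.13, Uleth, 3,741 units, €898,139.28):
Base rate for 57.13 is 17%.
Origin Uleth qualifies under the Vinova–Uleth agreement and 57.13 is covered: preferential rate 10.5% applies instead.
Duty = €898,139.28 × 10.5% = €94,304.62.
Line 2 (51.75, Uleth, 2,444 kg, €292,742.32):
Base rate for 51.75 is 14% + €3.56/kg.
Origin Uleth qualifies under the Vinova–Uleth agreement and 51.75 is covered: preferential rate 5.5% applies instead.
The additional-duty order on 51.75 targets Ulune, not Uleth; it does not apply.
Duty = €292,742.32 × 5.5% = €16,100.83.
Line 3 (30.19, Vinune, 2,494 kg, €226,455.20):
Base rate for 30.19 is 1.5% + €1.94/kg.
The additional-duty order on 30.19 targets Ulune, not Vinune; it does not apply.
Duty = €226,455.20 × 1.5% + 2,494 × €1.94 = €8,235.19.
Total = €94,304.62 + €16,100.83 + €8,235.19 = €118,640.64.

€118,640.64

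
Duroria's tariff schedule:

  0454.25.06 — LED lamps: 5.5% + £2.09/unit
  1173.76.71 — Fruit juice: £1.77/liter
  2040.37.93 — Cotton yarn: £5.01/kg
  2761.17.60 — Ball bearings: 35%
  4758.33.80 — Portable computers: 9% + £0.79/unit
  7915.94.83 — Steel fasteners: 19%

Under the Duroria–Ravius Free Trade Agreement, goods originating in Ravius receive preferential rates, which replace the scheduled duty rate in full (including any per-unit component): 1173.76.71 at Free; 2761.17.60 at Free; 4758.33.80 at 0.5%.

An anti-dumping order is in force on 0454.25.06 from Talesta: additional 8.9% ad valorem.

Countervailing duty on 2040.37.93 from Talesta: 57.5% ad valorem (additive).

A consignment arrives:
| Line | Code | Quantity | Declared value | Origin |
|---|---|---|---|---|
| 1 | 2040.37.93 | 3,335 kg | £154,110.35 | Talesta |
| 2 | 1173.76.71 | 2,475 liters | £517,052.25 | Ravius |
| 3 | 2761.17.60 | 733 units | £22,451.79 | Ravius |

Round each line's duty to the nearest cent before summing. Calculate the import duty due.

£105,321.80

Line 1 (2040.37.93, Talesta, 3,335 kg, £154,110.35):
Base rate for 2040.37.93 is £5.01/kg.
Additional duty on 2040.37.93 from Talesta: +57.5% ad valorem. Applied ad valorem rate = 57.5%.
Duty = £154,110.35 × 57.5% + 3,335 × £5.01 = £105,321.80.
Line 2 (1173.76.71, Ravius, 2,475 liters, £517,052.25):
Base rate for 1173.76.71 is £1.77/liter.
Origin Ravius qualifies under the Duroria–Ravius agreement and 1173.76.71 is covered: preferential rate Free applies instead.
Duty = £517,052.25 × 0% = £0.00.
Line 3 (2761.17.60, Ravius, 733 units, £22,451.79):
Base rate for 2761.17.60 is 35%.
Origin Ravius qualifies under the Duroria–Ravius agreement and 2761.17.60 is covered: preferential rate Free applies instead.
Duty = £22,451.79 × 0% = £0.00.
Total = £105,321.80 + £0.00 + £0.00 = £105,321.80.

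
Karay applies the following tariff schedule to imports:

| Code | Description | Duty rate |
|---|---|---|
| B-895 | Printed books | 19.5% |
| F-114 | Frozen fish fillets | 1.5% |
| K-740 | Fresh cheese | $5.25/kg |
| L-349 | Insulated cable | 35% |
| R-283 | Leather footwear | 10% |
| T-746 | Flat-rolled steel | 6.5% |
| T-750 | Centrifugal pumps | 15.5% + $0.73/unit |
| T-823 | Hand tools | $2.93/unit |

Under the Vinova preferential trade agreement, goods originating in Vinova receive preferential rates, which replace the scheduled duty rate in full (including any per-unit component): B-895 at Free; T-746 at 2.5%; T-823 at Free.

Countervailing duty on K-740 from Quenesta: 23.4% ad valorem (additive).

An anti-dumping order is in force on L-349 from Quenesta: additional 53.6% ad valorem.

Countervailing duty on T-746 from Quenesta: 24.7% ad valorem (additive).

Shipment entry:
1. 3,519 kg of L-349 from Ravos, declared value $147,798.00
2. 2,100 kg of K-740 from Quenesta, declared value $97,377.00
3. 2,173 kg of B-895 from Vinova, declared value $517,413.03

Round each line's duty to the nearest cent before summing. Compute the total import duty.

$85,540.52

Line 1 (L-349, Ravos, 3,519 kg, $147,798.00):
Base rate for L-349 is 35%.
The additional-duty order on L-349 targets Quenesta, not Ravos; it does not apply.
Duty = $147,798.00 × 35% = $51,729.30.
Line 2 (K-740, Quenesta, 2,100 kg, $97,377.00):
Base rate for K-740 is $5.25/kg.
Additional duty on K-740 from Quenesta: +23.4% ad valorem. Applied ad valorem rate = 23.4%.
Duty = $97,377.00 × 23.4% + 2,100 × $5.25 = $33,811.22.
Line 3 (B-895, Vinova, 2,173 kg, $517,413.03):
Base rate for B-895 is 19.5%.
Origin Vinova qualifies under the Karay–Vinova agreement and B-895 is covered: preferential rate Free applies instead.
Duty = $517,413.03 × 0% = $0.00.
Total = $51,729.30 + $33,811.22 + $0.00 = $85,540.52.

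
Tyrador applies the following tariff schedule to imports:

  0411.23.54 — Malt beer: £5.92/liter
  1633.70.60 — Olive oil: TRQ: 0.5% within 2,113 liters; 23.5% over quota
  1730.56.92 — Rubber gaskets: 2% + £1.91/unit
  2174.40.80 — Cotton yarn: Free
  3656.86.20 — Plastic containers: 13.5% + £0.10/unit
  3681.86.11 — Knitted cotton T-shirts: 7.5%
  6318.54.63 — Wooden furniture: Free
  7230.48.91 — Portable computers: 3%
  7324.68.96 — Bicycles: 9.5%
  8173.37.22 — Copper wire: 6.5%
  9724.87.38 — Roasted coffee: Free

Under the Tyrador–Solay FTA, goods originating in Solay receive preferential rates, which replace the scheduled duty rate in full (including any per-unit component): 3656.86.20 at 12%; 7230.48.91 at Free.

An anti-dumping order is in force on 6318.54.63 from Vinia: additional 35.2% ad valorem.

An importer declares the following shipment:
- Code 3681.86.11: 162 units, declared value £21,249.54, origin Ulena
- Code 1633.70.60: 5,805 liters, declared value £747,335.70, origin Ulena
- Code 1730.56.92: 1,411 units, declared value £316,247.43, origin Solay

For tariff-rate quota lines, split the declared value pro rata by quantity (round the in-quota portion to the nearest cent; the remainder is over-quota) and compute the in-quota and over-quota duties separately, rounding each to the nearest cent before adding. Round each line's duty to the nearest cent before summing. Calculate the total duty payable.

£123,671.22

Line 1 (3681.86.11, Ulena, 162 units, £21,249.54):
Base rate for 3681.86.11 is 7.5%.
Duty = £21,249.54 × 7.5% = £1,593.72.
Line 2 (1633.70.60, Ulena, 5,805 liters, £747,335.70):
Code 1633.70.60 is under a tariff-rate quota (threshold 2,113 liters). In-quota: 2,113 liters at 0.5%; over-quota: 3,692 liters at 23.5%.
Pro-rata value split: in-quota = £747,335.70 × 2,113/5,805 = £272,027.62; over-quota = £747,335.70 − £272,027.62 = £475,308.08.
In-quota duty = £272,027.62 × 0.5% = £1,360.14. Over-quota duty = £475,308.08 × 23.5% = £111,697.40.
Line duty = £1,360.14 + £111,697.40 = £113,057.54.
Line 3 (1730.56.92, Solay, 1,411 units, £316,247.43):
Base rate for 1730.56.92 is 2% + £1.91/unit.
Origin Solay is the FTA partner but 1730.56.92 is not on the preference list; base rate stands.
Duty = £316,247.43 × 2% + 1,411 × £1.91 = £9,019.96.
Total = £1,593.72 + £113,057.54 + £9,019.96 = £123,671.22.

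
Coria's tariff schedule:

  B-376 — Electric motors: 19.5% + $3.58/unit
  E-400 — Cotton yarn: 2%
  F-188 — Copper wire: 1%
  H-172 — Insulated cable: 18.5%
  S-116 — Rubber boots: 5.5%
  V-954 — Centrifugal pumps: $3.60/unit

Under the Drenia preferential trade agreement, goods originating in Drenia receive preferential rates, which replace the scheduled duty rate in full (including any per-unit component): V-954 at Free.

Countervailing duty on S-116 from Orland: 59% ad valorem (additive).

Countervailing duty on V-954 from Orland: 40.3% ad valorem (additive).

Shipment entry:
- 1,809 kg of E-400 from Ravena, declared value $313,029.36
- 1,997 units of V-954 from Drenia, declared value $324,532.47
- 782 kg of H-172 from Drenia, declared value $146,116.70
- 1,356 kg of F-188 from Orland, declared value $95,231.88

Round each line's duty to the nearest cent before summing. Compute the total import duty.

$34,244.50

Line 1 (E-400, Ravena, 1,809 kg, $313,029.36):
Base rate for E-400 is 2%.
Duty = $313,029.36 × 2% = $6,260.59.
Line 2 (V-954, Drenia, 1,997 units, $324,532.47):
Base rate for V-954 is $3.60/unit.
Origin Drenia qualifies under the Coria–Drenia agreement and V-954 is covered: preferential rate Free applies instead.
The additional-duty order on V-954 targets Orland, not Drenia; it does not apply.
Duty = $324,532.47 × 0% = $0.00.
Line 3 (H-172, Drenia, 782 kg, $146,116.70):
Base rate for H-172 is 18.5%.
Origin Drenia is the FTA partner but H-172 is not on the preference list; base rate stands.
Duty = $146,116.70 × 18.5% = $27,031.59.
Line 4 (F-188, Orland, 1,356 kg, $95,231.88):
Base rate for F-188 is 1%.
Duty = $95,231.88 × 1% = $952.32.
Total = $6,260.59 + $0.00 + $27,031.59 + $952.32 = $34,244.50.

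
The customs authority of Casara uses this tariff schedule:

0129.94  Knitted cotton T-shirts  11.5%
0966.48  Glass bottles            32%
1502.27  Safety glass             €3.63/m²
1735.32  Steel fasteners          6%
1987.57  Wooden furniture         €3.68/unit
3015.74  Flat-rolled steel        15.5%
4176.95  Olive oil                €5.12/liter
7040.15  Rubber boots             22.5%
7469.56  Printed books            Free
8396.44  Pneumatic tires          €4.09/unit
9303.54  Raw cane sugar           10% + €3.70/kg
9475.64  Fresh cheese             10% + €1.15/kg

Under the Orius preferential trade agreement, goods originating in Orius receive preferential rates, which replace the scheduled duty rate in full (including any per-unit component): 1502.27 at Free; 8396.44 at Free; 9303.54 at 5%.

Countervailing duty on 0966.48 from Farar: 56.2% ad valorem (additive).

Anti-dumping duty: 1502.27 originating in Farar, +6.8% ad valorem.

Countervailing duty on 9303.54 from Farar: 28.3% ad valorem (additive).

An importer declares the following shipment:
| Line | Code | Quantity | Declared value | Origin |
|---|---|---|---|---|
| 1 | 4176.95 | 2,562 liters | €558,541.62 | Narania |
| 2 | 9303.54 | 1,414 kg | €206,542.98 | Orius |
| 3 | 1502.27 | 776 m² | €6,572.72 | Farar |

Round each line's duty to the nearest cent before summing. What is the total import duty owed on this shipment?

€26,708.41

Line 1 (4176.95, Narania, 2,562 liters, €558,541.62):
Base rate for 4176.95 is €5.12/liter.
Duty = 2,562 × €5.12 = €13,117.44.
Line 2 (9303.54, Orius, 1,414 kg, €206,542.98):
Base rate for 9303.54 is 10% + €3.70/kg.
Origin Orius qualifies under the Casara–Orius agreement and 9303.54 is covered: preferential rate 5% applies instead.
The additional-duty order on 9303.54 targets Farar, not Orius; it does not apply.
Duty = €206,542.98 × 5% = €10,327.15.
Line 3 (1502.27, Farar, 776 m², €6,572.72):
Base rate for 1502.27 is €3.63/m².
1502.27 has an FTA preferential rate, but origin Farar is not Orius; base rate stands.
Additional duty on 1502.27 from Farar: +6.8% ad valorem. Applied ad valorem rate = 6.8%.
Duty = €6,572.72 × 6.8% + 776 × €3.63 = €3,263.82.
Total = €13,117.44 + €10,327.15 + €3,263.82 = €26,708.41.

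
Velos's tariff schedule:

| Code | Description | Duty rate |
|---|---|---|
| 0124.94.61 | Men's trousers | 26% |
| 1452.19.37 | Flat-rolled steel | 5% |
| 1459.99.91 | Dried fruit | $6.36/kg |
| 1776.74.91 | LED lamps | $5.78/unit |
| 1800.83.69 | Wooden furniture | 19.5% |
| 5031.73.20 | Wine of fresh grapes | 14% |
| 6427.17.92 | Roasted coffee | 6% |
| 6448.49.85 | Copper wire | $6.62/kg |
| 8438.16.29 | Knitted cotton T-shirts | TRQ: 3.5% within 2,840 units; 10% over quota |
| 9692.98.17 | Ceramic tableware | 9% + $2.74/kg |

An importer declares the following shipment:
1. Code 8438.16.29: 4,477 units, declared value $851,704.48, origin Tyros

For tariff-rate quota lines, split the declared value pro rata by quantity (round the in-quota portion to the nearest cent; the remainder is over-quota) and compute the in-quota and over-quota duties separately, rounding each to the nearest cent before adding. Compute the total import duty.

Line 1 (8438.16.29, Tyros, 4,477 units, $851,704.48):
Code 8438.16.29 is under a tariff-rate quota (threshold 2,840 units). In-quota: 2,840 units at 3.5%; over-quota: 1,637 units at 10%.
Pro-rata value split: in-quota = $851,704.48 × 2,840/4,477 = $540,281.60; over-quota = $851,704.48 − $540,281.60 = $311,422.88.
In-quota duty = $540,281.60 × 3.5% = $18,909.86. Over-quota duty = $311,422.88 × 10% = $31,142.29.
Line duty = $18,909.86 + $31,142.29 = $50,052.15.

$50,052.15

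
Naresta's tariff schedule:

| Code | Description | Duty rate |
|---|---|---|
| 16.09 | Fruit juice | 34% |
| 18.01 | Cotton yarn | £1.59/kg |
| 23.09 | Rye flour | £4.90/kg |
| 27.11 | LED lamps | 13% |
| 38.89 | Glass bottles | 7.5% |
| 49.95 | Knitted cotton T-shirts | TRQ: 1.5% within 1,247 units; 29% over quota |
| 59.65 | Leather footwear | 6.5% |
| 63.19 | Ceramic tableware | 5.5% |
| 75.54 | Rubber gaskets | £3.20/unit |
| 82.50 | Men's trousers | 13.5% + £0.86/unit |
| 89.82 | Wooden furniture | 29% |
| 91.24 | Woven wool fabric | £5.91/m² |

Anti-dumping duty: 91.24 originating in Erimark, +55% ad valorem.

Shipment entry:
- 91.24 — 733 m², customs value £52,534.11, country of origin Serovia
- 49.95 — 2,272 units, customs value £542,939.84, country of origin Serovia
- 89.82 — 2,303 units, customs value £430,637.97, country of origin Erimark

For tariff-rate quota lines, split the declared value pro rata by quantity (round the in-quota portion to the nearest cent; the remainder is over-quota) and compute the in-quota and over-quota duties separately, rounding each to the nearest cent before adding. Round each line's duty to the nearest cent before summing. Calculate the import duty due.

Line 1 (91.24, Serovia, 733 m², £52,534.11):
Base rate for 91.24 is £5.91/m².
The additional-duty order on 91.24 targets Erimark, not Serovia; it does not apply.
Duty = 733 × £5.91 = £4,332.03.
Line 2 (49.95, Serovia, 2,272 units, £542,939.84):
Code 49.95 is under a tariff-rate quota (threshold 1,247 units). In-quota: 1,247 units at 1.5%; over-quota: 1,025 units at 29%.
Pro-rata value split: in-quota = £542,939.84 × 1,247/2,272 = £297,995.59; over-quota = £542,939.84 − £297,995.59 = £244,944.25.
In-quota duty = £297,995.59 × 1.5% = £4,469.93. Over-quota duty = £244,944.25 × 29% = £71,033.83.
Line duty = £4,469.93 + £71,033.83 = £75,503.76.
Line 3 (89.82, Erimark, 2,303 units, £430,637.97):
Base rate for 89.82 is 29%.
Duty = £430,637.97 × 29% = £124,885.01.
Total = £4,332.03 + £75,503.76 + £124,885.01 = £204,720.80.

£204,720.80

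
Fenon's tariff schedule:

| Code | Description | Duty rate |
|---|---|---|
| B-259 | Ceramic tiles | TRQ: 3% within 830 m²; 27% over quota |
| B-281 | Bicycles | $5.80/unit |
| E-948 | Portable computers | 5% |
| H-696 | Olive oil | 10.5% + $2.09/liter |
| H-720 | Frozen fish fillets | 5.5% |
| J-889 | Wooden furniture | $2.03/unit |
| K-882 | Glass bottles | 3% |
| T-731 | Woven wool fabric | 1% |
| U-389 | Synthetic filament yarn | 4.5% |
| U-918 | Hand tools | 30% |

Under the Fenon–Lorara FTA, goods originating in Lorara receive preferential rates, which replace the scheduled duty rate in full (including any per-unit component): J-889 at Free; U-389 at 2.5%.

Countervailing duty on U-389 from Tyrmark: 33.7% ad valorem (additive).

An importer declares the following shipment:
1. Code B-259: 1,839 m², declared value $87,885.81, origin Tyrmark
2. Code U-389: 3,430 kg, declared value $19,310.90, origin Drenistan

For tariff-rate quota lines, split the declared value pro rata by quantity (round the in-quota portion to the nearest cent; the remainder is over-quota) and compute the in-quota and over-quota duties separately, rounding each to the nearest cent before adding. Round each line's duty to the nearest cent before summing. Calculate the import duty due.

Line 1 (B-259, Tyrmark, 1,839 m², $87,885.81):
Code B-259 is under a tariff-rate quota (threshold 830 m²). In-quota: 830 m² at 3%; over-quota: 1,009 m² at 27%.
Pro-rata value split: in-quota = $87,885.81 × 830/1,839 = $39,665.70; over-quota = $87,885.81 − $39,665.70 = $48,220.11.
In-quota duty = $39,665.70 × 3% = $1,189.97. Over-quota duty = $48,220.11 × 27% = $13,019.43.
Line duty = $1,189.97 + $13,019.43 = $14,209.40.
Line 2 (U-389, Drenistan, 3,430 kg, $19,310.90):
Base rate for U-389 is 4.5%.
U-389 has an FTA preferential rate, but origin Drenistan is not Lorara; base rate stands.
The additional-duty order on U-389 targets Tyrmark, not Drenistan; it does not apply.
Duty = $19,310.90 × 4.5% = $868.99.
Total = $14,209.40 + $868.99 = $15,078.39.

$15,078.39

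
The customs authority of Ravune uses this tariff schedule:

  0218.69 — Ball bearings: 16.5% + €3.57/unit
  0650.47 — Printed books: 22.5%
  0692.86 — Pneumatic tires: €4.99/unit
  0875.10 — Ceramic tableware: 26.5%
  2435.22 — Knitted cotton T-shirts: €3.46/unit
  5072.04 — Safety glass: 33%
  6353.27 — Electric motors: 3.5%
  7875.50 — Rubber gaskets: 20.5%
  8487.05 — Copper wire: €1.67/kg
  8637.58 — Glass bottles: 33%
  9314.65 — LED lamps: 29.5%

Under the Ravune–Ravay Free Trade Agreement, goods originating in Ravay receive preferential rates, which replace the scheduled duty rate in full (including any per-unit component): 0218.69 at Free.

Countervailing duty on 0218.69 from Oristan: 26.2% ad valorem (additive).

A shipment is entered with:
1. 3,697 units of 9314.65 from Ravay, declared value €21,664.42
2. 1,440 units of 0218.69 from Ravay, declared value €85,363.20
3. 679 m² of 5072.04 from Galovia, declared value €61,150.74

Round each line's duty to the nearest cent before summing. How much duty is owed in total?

Line 1 (9314.65, Ravay, 3,697 units, €21,664.42):
Base rate for 9314.65 is 29.5%.
Origin Ravay is the FTA partner but 9314.65 is not on the preference list; base rate stands.
Duty = €21,664.42 × 29.5% = €6,391.00.
Line 2 (0218.69, Ravay, 1,440 units, €85,363.20):
Base rate for 0218.69 is 16.5% + €3.57/unit.
Origin Ravay qualifies under the Ravune–Ravay agreement and 0218.69 is covered: preferential rate Free applies instead.
The additional-duty order on 0218.69 targets Oristan, not Ravay; it does not apply.
Duty = €85,363.20 × 0% = €0.00.
Line 3 (5072.04, Galovia, 679 m², €61,150.74):
Base rate for 5072.04 is 33%.
Duty = €61,150.74 × 33% = €20,179.74.
Total = €6,391.00 + €0.00 + €20,179.74 = €26,570.74.

€26,570.74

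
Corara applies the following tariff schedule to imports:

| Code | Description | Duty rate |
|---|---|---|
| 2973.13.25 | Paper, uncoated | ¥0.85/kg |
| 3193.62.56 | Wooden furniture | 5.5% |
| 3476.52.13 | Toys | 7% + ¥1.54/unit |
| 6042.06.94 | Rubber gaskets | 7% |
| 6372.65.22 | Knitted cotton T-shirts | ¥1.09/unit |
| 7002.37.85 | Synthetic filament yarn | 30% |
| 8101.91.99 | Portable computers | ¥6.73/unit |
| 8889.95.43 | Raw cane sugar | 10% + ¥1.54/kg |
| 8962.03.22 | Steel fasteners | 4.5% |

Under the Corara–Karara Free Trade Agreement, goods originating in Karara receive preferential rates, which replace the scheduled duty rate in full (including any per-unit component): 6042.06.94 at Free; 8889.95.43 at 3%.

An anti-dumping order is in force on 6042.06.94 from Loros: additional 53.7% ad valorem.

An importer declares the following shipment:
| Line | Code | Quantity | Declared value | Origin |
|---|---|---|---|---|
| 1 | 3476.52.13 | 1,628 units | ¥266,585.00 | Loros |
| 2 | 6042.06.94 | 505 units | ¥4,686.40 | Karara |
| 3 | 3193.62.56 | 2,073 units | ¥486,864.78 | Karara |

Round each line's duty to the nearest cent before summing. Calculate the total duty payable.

¥47,945.63

Line 1 (3476.52.13, Loros, 1,628 units, ¥266,585.00):
Base rate for 3476.52.13 is 7% + ¥1.54/unit.
Duty = ¥266,585.00 × 7% + 1,628 × ¥1.54 = ¥21,168.07.
Line 2 (6042.06.94, Karara, 505 units, ¥4,686.40):
Base rate for 6042.06.94 is 7%.
Origin Karara qualifies under the Corara–Karara agreement and 6042.06.94 is covered: preferential rate Free applies instead.
The additional-duty order on 6042.06.94 targets Loros, not Karara; it does not apply.
Duty = ¥4,686.40 × 0% = ¥0.00.
Line 3 (3193.62.56, Karara, 2,073 units, ¥486,864.78):
Base rate for 3193.62.56 is 5.5%.
Origin Karara is the FTA partner but 3193.62.56 is not on the preference list; base rate stands.
Duty = ¥486,864.78 × 5.5% = ¥26,777.56.
Total = ¥21,168.07 + ¥0.00 + ¥26,777.56 = ¥47,945.63.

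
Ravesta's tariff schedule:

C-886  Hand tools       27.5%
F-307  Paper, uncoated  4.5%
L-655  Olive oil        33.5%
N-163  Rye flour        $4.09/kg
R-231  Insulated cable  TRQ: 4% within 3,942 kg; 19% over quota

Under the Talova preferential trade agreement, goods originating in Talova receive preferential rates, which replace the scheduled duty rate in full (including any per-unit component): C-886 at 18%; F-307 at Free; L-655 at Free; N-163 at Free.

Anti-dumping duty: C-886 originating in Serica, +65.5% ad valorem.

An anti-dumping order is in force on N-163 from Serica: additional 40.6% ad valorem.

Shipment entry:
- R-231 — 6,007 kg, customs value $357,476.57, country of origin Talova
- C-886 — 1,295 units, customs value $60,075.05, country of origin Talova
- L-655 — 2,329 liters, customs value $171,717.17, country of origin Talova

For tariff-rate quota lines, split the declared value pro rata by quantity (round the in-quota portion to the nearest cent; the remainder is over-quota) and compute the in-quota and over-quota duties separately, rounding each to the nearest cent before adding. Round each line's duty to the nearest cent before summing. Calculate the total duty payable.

Line 1 (R-231, Talova, 6,007 kg, $357,476.57):
Code R-231 is under a tariff-rate quota (threshold 3,942 kg). In-quota: 3,942 kg at 4%; over-quota: 2,065 kg at 19%.
Pro-rata value split: in-quota = $357,476.57 × 3,942/6,007 = $234,588.42; over-quota = $357,476.57 − $234,588.42 = $122,888.15.
In-quota duty = $234,588.42 × 4% = $9,383.54. Over-quota duty = $122,888.15 × 19% = $23,348.75.
Line duty = $9,383.54 + $23,348.75 = $32,732.29.
Line 2 (C-886, Talova, 1,295 units, $60,075.05):
Base rate for C-886 is 27.5%.
Origin Talova qualifies under the Ravesta–Talova agreement and C-886 is covered: preferential rate 18% applies instead.
The additional-duty order on C-886 targets Serica, not Talova; it does not apply.
Duty = $60,075.05 × 18% = $10,813.51.
Line 3 (L-655, Talova, 2,329 liters, $171,717.17):
Base rate for L-655 is 33.5%.
Origin Talova qualifies under the Ravesta–Talova agreement and L-655 is covered: preferential rate Free applies instead.
Duty = $171,717.17 × 0% = $0.00.
Total = $32,732.29 + $10,813.51 + $0.00 = $43,545.80.

$43,545.80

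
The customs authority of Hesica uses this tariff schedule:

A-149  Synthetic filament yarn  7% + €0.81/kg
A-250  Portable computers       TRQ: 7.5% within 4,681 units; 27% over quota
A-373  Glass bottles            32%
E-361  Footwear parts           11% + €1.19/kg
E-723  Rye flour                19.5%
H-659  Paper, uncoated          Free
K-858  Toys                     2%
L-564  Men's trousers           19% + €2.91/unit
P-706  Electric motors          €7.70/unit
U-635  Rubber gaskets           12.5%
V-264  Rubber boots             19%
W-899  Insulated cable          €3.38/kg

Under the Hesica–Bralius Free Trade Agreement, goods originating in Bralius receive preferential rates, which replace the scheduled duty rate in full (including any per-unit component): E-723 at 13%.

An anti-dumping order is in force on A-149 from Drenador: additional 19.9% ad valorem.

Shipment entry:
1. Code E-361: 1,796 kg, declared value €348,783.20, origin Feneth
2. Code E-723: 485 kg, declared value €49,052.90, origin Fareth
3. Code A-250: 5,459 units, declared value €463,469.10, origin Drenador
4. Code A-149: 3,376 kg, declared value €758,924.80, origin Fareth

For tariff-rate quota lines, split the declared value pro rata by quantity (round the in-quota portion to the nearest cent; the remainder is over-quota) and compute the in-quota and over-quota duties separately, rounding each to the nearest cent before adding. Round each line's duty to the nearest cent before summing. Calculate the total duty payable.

Line 1 (E-361, Feneth, 1,796 kg, €348,783.20):
Base rate for E-361 is 11% + €1.19/kg.
Duty = €348,783.20 × 11% + 1,796 × €1.19 = €40,503.39.
Line 2 (E-723, Fareth, 485 kg, €49,052.90):
Base rate for E-723 is 19.5%.
E-723 has an FTA preferential rate, but origin Fareth is not Bralius; base rate stands.
Duty = €49,052.90 × 19.5% = €9,565.32.
Line 3 (A-250, Drenador, 5,459 units, €463,469.10):
Code A-250 is under a tariff-rate quota (threshold 4,681 units). In-quota: 4,681 units at 7.5%; over-quota: 778 units at 27%.
Pro-rata value split: in-quota = €463,469.10 × 4,681/5,459 = €397,416.90; over-quota = €463,469.10 − €397,416.90 = €66,052.20.
In-quota duty = €397,416.90 × 7.5% = €29,806.27. Over-quota duty = €66,052.20 × 27% = €17,834.09.
Line duty = €29,806.27 + €17,834.09 = €47,640.36.
Line 4 (A-149, Fareth, 3,376 kg, €758,924.80):
Base rate for A-149 is 7% + €0.81/kg.
The additional-duty order on A-149 targets Drenador, not Fareth; it does not apply.
Duty = €758,924.80 × 7% + 3,376 × €0.81 = €55,859.30.
Total = €40,503.39 + €9,565.32 + €47,640.36 + €55,859.30 = €153,568.37.

€153,568.37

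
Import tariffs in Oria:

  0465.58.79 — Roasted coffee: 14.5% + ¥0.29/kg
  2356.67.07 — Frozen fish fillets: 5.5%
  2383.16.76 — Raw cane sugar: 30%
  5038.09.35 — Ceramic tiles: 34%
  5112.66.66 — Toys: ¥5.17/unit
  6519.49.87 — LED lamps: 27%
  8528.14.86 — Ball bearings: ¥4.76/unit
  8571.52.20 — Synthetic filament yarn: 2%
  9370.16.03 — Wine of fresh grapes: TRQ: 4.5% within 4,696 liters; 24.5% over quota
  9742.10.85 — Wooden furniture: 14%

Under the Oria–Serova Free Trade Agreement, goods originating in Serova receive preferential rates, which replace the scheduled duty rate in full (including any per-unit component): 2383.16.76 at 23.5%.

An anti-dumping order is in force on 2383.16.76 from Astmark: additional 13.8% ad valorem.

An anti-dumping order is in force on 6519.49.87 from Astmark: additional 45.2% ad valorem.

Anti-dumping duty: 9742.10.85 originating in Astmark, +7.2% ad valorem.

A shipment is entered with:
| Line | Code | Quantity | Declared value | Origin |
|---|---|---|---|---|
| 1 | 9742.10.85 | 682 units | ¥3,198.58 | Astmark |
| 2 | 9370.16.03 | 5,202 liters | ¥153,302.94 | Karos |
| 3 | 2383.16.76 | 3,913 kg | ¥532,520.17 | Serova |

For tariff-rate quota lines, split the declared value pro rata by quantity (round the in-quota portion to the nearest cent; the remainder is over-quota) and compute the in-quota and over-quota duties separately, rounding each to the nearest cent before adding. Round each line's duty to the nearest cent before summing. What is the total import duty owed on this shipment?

¥135,701.34

Line 1 (9742.10.85, Astmark, 682 units, ¥3,198.58):
Base rate for 9742.10.85 is 14%.
Additional duty on 9742.10.85 from Astmark: +7.2%. Applied ad valorem rate: 14% + 7.2% = 21.2%.
Duty = ¥3,198.58 × 21.2% = ¥678.10.
Line 2 (9370.16.03, Karos, 5,202 liters, ¥153,302.94):
Code 9370.16.03 is under a tariff-rate quota (threshold 4,696 liters). In-quota: 4,696 liters at 4.5%; over-quota: 506 liters at 24.5%.
Pro-rata value split: in-quota = ¥153,302.94 × 4,696/5,202 = ¥138,391.12; over-quota = ¥153,302.94 − ¥138,391.12 = ¥14,911.82.
In-quota duty = ¥138,391.12 × 4.5% = ¥6,227.60. Over-quota duty = ¥14,911.82 × 24.5% = ¥3,653.40.
Line duty = ¥6,227.60 + ¥3,653.40 = ¥9,881.00.
Line 3 (2383.16.76, Serova, 3,913 kg, ¥532,520.17):
Base rate for 2383.16.76 is 30%.
Origin Serova qualifies under the Oria–Serova agreement and 2383.16.76 is covered: preferential rate 23.5% applies instead.
The additional-duty order on 2383.16.76 targets Astmark, not Serova; it does not apply.
Duty = ¥532,520.17 × 23.5% = ¥125,142.24.
Total = ¥678.10 + ¥9,881.00 + ¥125,142.24 = ¥135,701.34.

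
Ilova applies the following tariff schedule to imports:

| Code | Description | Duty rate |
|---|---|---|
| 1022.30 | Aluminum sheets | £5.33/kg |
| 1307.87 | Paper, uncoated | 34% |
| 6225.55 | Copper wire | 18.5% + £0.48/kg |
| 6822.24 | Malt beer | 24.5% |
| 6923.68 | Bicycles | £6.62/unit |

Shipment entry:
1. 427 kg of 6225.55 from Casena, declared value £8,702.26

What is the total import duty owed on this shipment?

Line 1 (6225.55, Casena, 427 kg, £8,702.26):
Base rate for 6225.55 is 18.5% + £0.48/kg.
Duty = £8,702.26 × 18.5% + 427 × £0.48 = £1,814.88.

£1,814.88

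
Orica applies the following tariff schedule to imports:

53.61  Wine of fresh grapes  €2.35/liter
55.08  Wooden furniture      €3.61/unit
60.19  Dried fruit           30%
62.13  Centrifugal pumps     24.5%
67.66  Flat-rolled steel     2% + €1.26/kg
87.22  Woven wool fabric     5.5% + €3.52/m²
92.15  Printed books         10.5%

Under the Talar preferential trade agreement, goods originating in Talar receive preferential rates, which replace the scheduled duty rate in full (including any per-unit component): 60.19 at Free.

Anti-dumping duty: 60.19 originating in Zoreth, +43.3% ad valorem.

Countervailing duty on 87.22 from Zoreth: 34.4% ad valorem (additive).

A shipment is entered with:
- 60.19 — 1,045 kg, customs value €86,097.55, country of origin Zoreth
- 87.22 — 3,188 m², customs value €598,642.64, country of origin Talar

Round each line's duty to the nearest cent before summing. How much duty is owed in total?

€107,256.61

Line 1 (60.19, Zoreth, 1,045 kg, €86,097.55):
Base rate for 60.19 is 30%.
60.19 has an FTA preferential rate, but origin Zoreth is not Talar; base rate stands.
Additional duty on 60.19 from Zoreth: +43.3%. Applied ad valorem rate: 30% + 43.3% = 73.3%.
Duty = €86,097.55 × 73.3% = €63,109.50.
Line 2 (87.22, Talar, 3,188 m², €598,642.64):
Base rate for 87.22 is 5.5% + €3.52/m².
Origin Talar is the FTA partner but 87.22 is not on the preference list; base rate stands.
The additional-duty order on 87.22 targets Zoreth, not Talar; it does not apply.
Duty = €598,642.64 × 5.5% + 3,188 × €3.52 = €44,147.11.
Total = €63,109.50 + €44,147.11 = €107,256.61.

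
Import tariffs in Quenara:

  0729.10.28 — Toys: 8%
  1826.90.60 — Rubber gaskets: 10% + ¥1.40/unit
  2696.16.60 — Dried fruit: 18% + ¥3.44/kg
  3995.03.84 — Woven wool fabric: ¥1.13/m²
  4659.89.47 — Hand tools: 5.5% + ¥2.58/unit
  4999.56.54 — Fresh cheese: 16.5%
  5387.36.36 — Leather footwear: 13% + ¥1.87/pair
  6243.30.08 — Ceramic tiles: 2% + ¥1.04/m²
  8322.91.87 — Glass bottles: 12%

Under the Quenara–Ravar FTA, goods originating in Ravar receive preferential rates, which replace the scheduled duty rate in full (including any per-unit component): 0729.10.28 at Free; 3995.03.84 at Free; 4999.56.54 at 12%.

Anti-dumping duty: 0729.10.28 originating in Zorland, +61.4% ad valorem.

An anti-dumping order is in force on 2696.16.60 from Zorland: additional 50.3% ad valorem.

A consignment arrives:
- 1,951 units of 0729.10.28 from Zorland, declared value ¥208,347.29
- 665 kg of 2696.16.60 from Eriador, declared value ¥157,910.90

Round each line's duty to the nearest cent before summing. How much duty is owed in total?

¥175,304.58

Line 1 (0729.10.28, Zorland, 1,951 units, ¥208,347.29):
Base rate for 0729.10.28 is 8%.
0729.10.28 has an FTA preferential rate, but origin Zorland is not Ravar; base rate stands.
Additional duty on 0729.10.28 from Zorland: +61.4%. Applied ad valorem rate: 8% + 61.4% = 69.4%.
Duty = ¥208,347.29 × 69.4% = ¥144,593.02.
Line 2 (2696.16.60, Eriador, 665 kg, ¥157,910.90):
Base rate for 2696.16.60 is 18% + ¥3.44/kg.
The additional-duty order on 2696.16.60 targets Zorland, not Eriador; it does not apply.
Duty = ¥157,910.90 × 18% + 665 × ¥3.44 = ¥30,711.56.
Total = ¥144,593.02 + ¥30,711.56 = ¥175,304.58.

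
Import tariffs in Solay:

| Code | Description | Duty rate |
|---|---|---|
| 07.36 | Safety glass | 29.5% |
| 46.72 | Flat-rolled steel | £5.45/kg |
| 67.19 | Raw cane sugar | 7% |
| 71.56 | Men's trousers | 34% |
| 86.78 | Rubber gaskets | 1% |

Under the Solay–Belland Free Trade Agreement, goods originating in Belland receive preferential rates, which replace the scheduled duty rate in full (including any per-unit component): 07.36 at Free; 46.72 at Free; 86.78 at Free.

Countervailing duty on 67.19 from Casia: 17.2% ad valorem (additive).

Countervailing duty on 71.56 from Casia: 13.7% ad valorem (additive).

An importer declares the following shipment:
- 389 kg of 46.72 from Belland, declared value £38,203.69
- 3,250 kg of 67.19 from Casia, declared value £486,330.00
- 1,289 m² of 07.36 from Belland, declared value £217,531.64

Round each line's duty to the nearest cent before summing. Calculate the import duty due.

Line 1 (46.72, Belland, 389 kg, £38,203.69):
Base rate for 46.72 is £5.45/kg.
Origin Belland qualifies under the Solay–Belland agreement and 46.72 is covered: preferential rate Free applies instead.
Duty = £38,203.69 × 0% = £0.00.
Line 2 (67.19, Casia, 3,250 kg, £486,330.00):
Base rate for 67.19 is 7%.
Additional duty on 67.19 from Casia: +17.2%. Applied ad valorem rate: 7% + 17.2% = 24.2%.
Duty = £486,330.00 × 24.2% = £117,691.86.
Line 3 (07.36, Belland, 1,289 m², £217,531.64):
Base rate for 07.36 is 29.5%.
Origin Belland qualifies under the Solay–Belland agreement and 07.36 is covered: preferential rate Free applies instead.
Duty = £217,531.64 × 0% = £0.00.
Total = £0.00 + £117,691.86 + £0.00 = £117,691.86.

£117,691.86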